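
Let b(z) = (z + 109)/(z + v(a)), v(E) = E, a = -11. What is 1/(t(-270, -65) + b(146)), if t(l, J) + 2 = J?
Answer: -9/586 ≈ -0.015358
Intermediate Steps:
t(l, J) = -2 + J
b(z) = (109 + z)/(-11 + z) (b(z) = (z + 109)/(z - 11) = (109 + z)/(-11 + z))
1/(t(-270, -65) + b(146)) = 1/((-2 - 65) + (109 + 146)/(-11 + 146)) = 1/(-67 + 255/135) = 1/(-67 + (1/135)*255) = 1/(-67 + 17/9) = 1/(-586/9) = -9/586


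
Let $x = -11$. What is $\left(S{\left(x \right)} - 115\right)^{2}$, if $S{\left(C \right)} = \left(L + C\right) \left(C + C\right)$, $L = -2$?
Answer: $29241$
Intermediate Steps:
$S{\left(C \right)} = 2 C \left(-2 + C\right)$ ($S{\left(C \right)} = \left(-2 + C\right) \left(C + C\right) = \left(-2 + C\right) 2 C = 2 C \left(-2 + C\right)$)
$\left(S{\left(x \right)} - 115\right)^{2} = \left(2 \left(-11\right) \left(-2 - 11\right) - 115\right)^{2} = \left(2 \left(-11\right) \left(-13\right) - 115\right)^{2} = \left(286 - 115\right)^{2} = 171^{2} = 29241$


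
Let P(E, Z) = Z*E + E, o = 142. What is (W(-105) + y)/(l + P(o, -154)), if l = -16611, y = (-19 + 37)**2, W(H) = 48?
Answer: -124/12779 ≈ -0.0097034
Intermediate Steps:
y = 324 (y = 18**2 = 324)
P(E, Z) = E + E*Z (P(E, Z) = E*Z + E = E + E*Z)
(W(-105) + y)/(l + P(o, -154)) = (48 + 324)/(-16611 + 142*(1 - 154)) = 372/(-16611 + 142*(-153)) = 372/(-16611 - 21726) = 372/(-38337) = 372*(-1/38337) = -124/12779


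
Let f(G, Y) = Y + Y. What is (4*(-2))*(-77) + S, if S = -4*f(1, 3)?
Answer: 592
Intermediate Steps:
f(G, Y) = 2*Y
S = -24 (S = -8*3 = -4*6 = -24)
(4*(-2))*(-77) + S = (4*(-2))*(-77) - 24 = -8*(-77) - 24 = 616 - 24 = 592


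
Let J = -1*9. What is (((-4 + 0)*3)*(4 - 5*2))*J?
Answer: -648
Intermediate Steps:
J = -9
(((-4 + 0)*3)*(4 - 5*2))*J = (((-4 + 0)*3)*(4 - 5*2))*(-9) = ((-4*3)*(4 - 10))*(-9) = -12*(-6)*(-9) = 72*(-9) = -648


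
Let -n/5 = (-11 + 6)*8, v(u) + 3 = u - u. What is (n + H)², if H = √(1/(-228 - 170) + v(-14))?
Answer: (79600 + I*√475610)²/158404 ≈ 39997.0 + 693.11*I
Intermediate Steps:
v(u) = -3 (v(u) = -3 + (u - u) = -3 + 0 = -3)
n = 200 (n = -5*(-11 + 6)*8 = -(-25)*8 = -5*(-40) = 200)
H = I*√475610/398 (H = √(1/(-228 - 170) - 3) = √(1/(-398) - 3) = √(-1/398 - 3) = √(-1195/398) = I*√475610/398 ≈ 1.7328*I)
(n + H)² = (200 + I*√475610/398)²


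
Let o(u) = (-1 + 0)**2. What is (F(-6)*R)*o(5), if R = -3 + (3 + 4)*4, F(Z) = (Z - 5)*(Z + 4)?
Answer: 550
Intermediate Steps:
F(Z) = (-5 + Z)*(4 + Z)
o(u) = 1 (o(u) = (-1)**2 = 1)
R = 25 (R = -3 + 7*4 = -3 + 28 = 25)
(F(-6)*R)*o(5) = ((-20 + (-6)**2 - 1*(-6))*25)*1 = ((-20 + 36 + 6)*25)*1 = (22*25)*1 = 550*1 = 550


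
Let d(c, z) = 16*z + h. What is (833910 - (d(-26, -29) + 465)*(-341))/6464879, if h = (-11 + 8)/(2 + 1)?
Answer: 833910/6464879 ≈ 0.12899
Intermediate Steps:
h = -1 (h = -3/3 = -3*1/3 = -1)
d(c, z) = -1 + 16*z (d(c, z) = 16*z - 1 = -1 + 16*z)
(833910 - (d(-26, -29) + 465)*(-341))/6464879 = (833910 - ((-1 + 16*(-29)) + 465)*(-341))/6464879 = (833910 - ((-1 - 464) + 465)*(-341))*(1/6464879) = (833910 - (-465 + 465)*(-341))*(1/6464879) = (833910 - 0*(-341))*(1/6464879) = (833910 - 1*0)*(1/6464879) = (833910 + 0)*(1/6464879) = 833910*(1/6464879) = 833910/6464879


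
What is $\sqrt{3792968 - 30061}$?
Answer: $\sqrt{3762907} \approx 1939.8$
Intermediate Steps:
$\sqrt{3792968 - 30061} = \sqrt{3762907}$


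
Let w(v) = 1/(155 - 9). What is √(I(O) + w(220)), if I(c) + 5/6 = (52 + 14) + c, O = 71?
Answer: √6531018/219 ≈ 11.669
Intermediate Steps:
w(v) = 1/146
I(c) = 391/6 + c (I(c) = -⅚ + ((52 + 14) + c) = -⅚ + (66 + c) = 391/6 + c)
√(I(O) + w(220)) = √((391/6 + 71) + 1/146) = √(817/6 + 1/146) = √(29822/219) = √6531018/219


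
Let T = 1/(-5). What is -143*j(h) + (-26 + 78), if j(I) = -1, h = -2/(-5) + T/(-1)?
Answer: 195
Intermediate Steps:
T = -⅕ ≈ -0.20000
h = ⅗ (h = -2/(-5) - ⅕/(-1) = -2*(-⅕) - ⅕*(-1) = ⅖ + ⅕ = ⅗ ≈ 0.60000)
-143*j(h) + (-26 + 78) = -143*(-1) + (-26 + 78) = 143 + 52 = 195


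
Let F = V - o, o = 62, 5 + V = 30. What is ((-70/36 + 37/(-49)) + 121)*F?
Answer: -3860617/882 ≈ -4377.1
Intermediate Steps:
V = 25 (V = -5 + 30 = 25)
F = -37 (F = 25 - 1*62 = 25 - 62 = -37)
((-70/36 + 37/(-49)) + 121)*F = ((-70/36 + 37/(-49)) + 121)*(-37) = ((-70*1/36 + 37*(-1/49)) + 121)*(-37) = ((-35/18 - 37/49) + 121)*(-37) = (-2381/882 + 121)*(-37) = (104341/882)*(-37) = -3860617/882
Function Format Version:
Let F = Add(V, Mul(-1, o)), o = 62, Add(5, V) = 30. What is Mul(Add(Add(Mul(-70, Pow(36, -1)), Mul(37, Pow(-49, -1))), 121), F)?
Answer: Rational(-3860617, 882) ≈ -4377.1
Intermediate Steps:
V = 25 (V = Add(-5, 30) = 25)
F = -37 (F = Add(25, Mul(-1, 62)) = Add(25, -62) = -37)
Mul(Add(Add(Mul(-70, Pow(36, -1)), Mul(37, Pow(-49, -1))), 121), F) = Mul(Add(Add(Mul(-70, Pow(36, -1)), Mul(37, Pow(-49, -1))), 121), -37) = Mul(Add(Add(Mul(-70, Rational(1, 36)), Mul(37, Rational(-1, 49))), 121), -37) = Mul(Add(Add(Rational(-35, 18), Rational(-37, 49)), 121), -37) = Mul(Add(Rational(-2381, 882), 121), -37) = Mul(Rational(104341, 882), -37) = Rational(-3860617, 882)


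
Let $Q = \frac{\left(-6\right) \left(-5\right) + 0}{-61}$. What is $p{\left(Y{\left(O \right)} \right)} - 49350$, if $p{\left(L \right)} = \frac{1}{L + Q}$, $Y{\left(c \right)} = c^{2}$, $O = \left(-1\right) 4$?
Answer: $- \frac{46685039}{946} \approx -49350.0$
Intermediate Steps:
$O = -4$
$Q = - \frac{30}{61}$ ($Q = \left(30 + 0\right) \left(- \frac{1}{61}\right) = 30 \left(- \frac{1}{61}\right) = - \frac{30}{61} \approx -0.4918$)
$p{\left(L \right)} = \frac{1}{- \frac{30}{61} + L}$ ($p{\left(L \right)} = \frac{1}{L - \frac{30}{61}} = \frac{1}{- \frac{30}{61} + L}$)
$p{\left(Y{\left(O \right)} \right)} - 49350 = \frac{61}{-30 + 61 \left(-4\right)^{2}} - 49350 = \frac{61}{-30 + 61 \cdot 16} - 49350 = \frac{61}{-30 + 976} - 49350 = \frac{61}{946} - 49350 = - \frac{46685039}{946}$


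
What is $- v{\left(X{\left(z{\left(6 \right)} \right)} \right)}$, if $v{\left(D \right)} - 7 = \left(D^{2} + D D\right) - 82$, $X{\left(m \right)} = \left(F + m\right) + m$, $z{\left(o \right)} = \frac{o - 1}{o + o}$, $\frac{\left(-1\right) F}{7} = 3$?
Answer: $- \frac{13291}{18} \approx -738.39$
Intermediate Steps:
$F = -21$ ($F = \left(-7\right) 3 = -21$)
$z{\left(o \right)} = \frac{-1 + o}{2 o}$
$X{\left(m \right)} = -21 + 2 m$ ($X{\left(m \right)} = \left(-21 + m\right) + m = -21 + 2 m$)
$v{\left(D \right)} = -75 + 2 D^{2}$ ($v{\left(D \right)} = 7 - \left(82 - D^{2} - D D\right) = 7 + \left(\left(D^{2} + D^{2}\right) - 82\right) = 7 + \left(2 D^{2} - 82\right) = 7 + \left(-82 + 2 D^{2}\right) = -75 + 2 D^{2}$)
$- v{\left(X{\left(z{\left(6 \right)} \right)} \right)} = - (-75 + 2 \left(-21 + 2 \frac{-1 + 6}{2 \cdot 6}\right)^{2}) = - (-75 + 2 \left(-21 + 2 \cdot \frac{1}{2} \cdot \frac{1}{6} \cdot 5\right)^{2}) = - (-75 + 2 \left(-21 + 2 \cdot \frac{5}{12}\right)^{2}) = - (-75 + 2 \left(-21 + \frac{5}{6}\right)^{2}) = - (-75 + 2 \left(- \frac{121}{6}\right)^{2}) = - (-75 + 2 \cdot \frac{14641}{36}) = - (-75 + \frac{14641}{18}) = \left(-1\right) \frac{13291}{18} = - \frac{13291}{18}$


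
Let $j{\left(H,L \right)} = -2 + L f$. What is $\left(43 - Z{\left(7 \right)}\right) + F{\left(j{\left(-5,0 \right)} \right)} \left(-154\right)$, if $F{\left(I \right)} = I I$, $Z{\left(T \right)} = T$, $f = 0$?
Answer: $-580$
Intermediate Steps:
$j{\left(H,L \right)} = -2$ ($j{\left(H,L \right)} = -2 + L 0 = -2 + 0 = -2$)
$F{\left(I \right)} = I^{2}$
$\left(43 - Z{\left(7 \right)}\right) + F{\left(j{\left(-5,0 \right)} \right)} \left(-154\right) = \left(43 - 7\right) + \left(-2\right)^{2} \left(-154\right) = \left(43 - 7\right) + 4 \left(-154\right) = 36 - 616 = -580$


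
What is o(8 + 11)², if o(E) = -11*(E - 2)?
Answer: 34969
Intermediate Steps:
o(E) = 22 - 11*E (o(E) = -11*(-2 + E) = 22 - 11*E)
o(8 + 11)² = (22 - 11*(8 + 11))² = (22 - 11*19)² = (22 - 209)² = (-187)² = 34969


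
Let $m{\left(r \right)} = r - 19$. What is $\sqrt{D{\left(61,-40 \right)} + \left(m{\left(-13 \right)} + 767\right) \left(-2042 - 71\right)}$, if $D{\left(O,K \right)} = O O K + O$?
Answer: $i \sqrt{1701834} \approx 1304.5 i$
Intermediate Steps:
$m{\left(r \right)} = -19 + r$
$D{\left(O,K \right)} = O + K O^{2}$ ($D{\left(O,K \right)} = O^{2} K + O = K O^{2} + O = O + K O^{2}$)
$\sqrt{D{\left(61,-40 \right)} + \left(m{\left(-13 \right)} + 767\right) \left(-2042 - 71\right)} = \sqrt{61 \left(1 - 2440\right) + \left(\left(-19 - 13\right) + 767\right) \left(-2042 - 71\right)} = \sqrt{61 \left(1 - 2440\right) + \left(-32 + 767\right) \left(-2113\right)} = \sqrt{61 \left(-2439\right) + 735 \left(-2113\right)} = \sqrt{-148779 - 1553055} = \sqrt{-1701834} = i \sqrt{1701834}$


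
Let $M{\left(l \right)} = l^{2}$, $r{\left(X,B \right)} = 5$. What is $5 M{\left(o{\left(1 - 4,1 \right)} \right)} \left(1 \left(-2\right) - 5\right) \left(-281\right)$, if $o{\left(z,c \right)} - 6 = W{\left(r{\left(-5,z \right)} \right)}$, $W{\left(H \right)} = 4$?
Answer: $983500$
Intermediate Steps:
$o{\left(z,c \right)} = 10$ ($o{\left(z,c \right)} = 6 + 4 = 10$)
$5 M{\left(o{\left(1 - 4,1 \right)} \right)} \left(1 \left(-2\right) - 5\right) \left(-281\right) = 5 \cdot 10^{2} \left(1 \left(-2\right) - 5\right) \left(-281\right) = 5 \cdot 100 \left(-2 - 5\right) \left(-281\right) = 500 \left(-7\right) \left(-281\right) = \left(-3500\right) \left(-281\right) = 983500$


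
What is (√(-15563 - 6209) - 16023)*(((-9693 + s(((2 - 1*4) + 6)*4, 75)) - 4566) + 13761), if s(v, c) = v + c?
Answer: 6521361 - 814*I*√5443 ≈ 6.5214e+6 - 60054.0*I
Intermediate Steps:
s(v, c) = c + v
(√(-15563 - 6209) - 16023)*(((-9693 + s(((2 - 1*4) + 6)*4, 75)) - 4566) + 13761) = (√(-15563 - 6209) - 16023)*(((-9693 + (75 + ((2 - 1*4) + 6)*4)) - 4566) + 13761) = (√(-21772) - 16023)*(((-9693 + (75 + ((2 - 4) + 6)*4)) - 4566) + 13761) = (2*I*√5443 - 16023)*(((-9693 + (75 + (-2 + 6)*4)) - 4566) + 13761) = (-16023 + 2*I*√5443)*(((-9693 + (75 + 4*4)) - 4566) + 13761) = (-16023 + 2*I*√5443)*(((-9693 + (75 + 16)) - 4566) + 13761) = (-16023 + 2*I*√5443)*(((-9693 + 91) - 4566) + 13761) = (-16023 + 2*I*√5443)*((-9602 - 4566) + 13761) = (-16023 + 2*I*√5443)*(-14168 + 13761) = (-16023 + 2*I*√5443)*(-407) = 6521361 - 814*I*√5443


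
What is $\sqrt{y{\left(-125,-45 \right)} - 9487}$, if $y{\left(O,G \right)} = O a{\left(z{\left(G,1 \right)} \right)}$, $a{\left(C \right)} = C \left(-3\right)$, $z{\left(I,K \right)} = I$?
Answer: $7 i \sqrt{538} \approx 162.36 i$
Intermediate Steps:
$a{\left(C \right)} = - 3 C$
$y{\left(O,G \right)} = - 3 G O$ ($y{\left(O,G \right)} = O \left(- 3 G\right) = - 3 G O$)
$\sqrt{y{\left(-125,-45 \right)} - 9487} = \sqrt{\left(-3\right) \left(-45\right) \left(-125\right) - 9487} = \sqrt{-16875 - 9487} = \sqrt{-26362} = 7 i \sqrt{538}$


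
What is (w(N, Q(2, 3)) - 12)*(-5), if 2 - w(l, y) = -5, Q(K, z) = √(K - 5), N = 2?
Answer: 25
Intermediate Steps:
Q(K, z) = √(-5 + K)
w(l, y) = 7 (w(l, y) = 2 - 1*(-5) = 2 + 5 = 7)
(w(N, Q(2, 3)) - 12)*(-5) = (7 - 12)*(-5) = -5*(-5) = 25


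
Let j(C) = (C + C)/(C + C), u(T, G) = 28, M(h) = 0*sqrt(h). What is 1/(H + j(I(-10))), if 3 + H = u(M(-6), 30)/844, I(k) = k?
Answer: -211/415 ≈ -0.50843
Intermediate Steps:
M(h) = 0
j(C) = 1 (j(C) = (2*C)/((2*C)) = (2*C)*(1/(2*C)) = 1)
H = -626/211 (H = -3 + 28/844 = -3 + 28*(1/844) = -3 + 7/211 = -626/211 ≈ -2.9668)
1/(H + j(I(-10))) = 1/(-626/211 + 1) = 1/(-415/211) = -211/415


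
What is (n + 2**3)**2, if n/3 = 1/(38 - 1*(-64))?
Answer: 74529/1156 ≈ 64.471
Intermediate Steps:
n = 1/34 (n = 3/(38 - 1*(-64)) = 3/(38 + 64) = 3/102 = 3*(1/102) = 1/34 ≈ 0.029412)
(n + 2**3)**2 = (1/34 + 2**3)**2 = (1/34 + 8)**2 = (273/34)**2 = 74529/1156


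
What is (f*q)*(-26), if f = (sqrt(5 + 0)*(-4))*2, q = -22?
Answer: -4576*sqrt(5) ≈ -10232.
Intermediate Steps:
f = -8*sqrt(5) (f = (sqrt(5)*(-4))*2 = -4*sqrt(5)*2 = -8*sqrt(5) ≈ -17.889)
(f*q)*(-26) = (-8*sqrt(5)*(-22))*(-26) = (176*sqrt(5))*(-26) = -4576*sqrt(5)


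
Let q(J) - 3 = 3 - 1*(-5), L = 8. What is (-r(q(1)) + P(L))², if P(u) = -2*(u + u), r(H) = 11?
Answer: 1849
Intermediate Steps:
q(J) = 11 (q(J) = 3 + (3 - 1*(-5)) = 3 + (3 + 5) = 3 + 8 = 11)
P(u) = -4*u
(-r(q(1)) + P(L))² = (-1*11 - 4*8)² = (-11 - 32)² = (-43)² = 1849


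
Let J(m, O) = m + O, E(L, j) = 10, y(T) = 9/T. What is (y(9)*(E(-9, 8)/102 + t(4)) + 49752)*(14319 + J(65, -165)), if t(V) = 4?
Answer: 36081579859/51 ≈ 7.0748e+8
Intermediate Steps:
J(m, O) = O + m
(y(9)*(E(-9, 8)/102 + t(4)) + 49752)*(14319 + J(65, -165)) = ((9/9)*(10/102 + 4) + 49752)*(14319 + (-165 + 65)) = ((9*(1/9))*(10*(1/102) + 4) + 49752)*(14319 - 100) = (1*(5/51 + 4) + 49752)*14219 = (1*(209/51) + 49752)*14219 = (209/51 + 49752)*14219 = (2537561/51)*14219 = 36081579859/51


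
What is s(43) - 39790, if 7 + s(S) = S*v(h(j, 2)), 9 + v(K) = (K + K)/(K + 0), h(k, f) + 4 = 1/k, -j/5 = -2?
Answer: -40098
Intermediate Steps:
j = 10 (j = -5*(-2) = 10)
h(k, f) = -4 + 1/k
v(K) = -7 (v(K) = -9 + (K + K)/(K + 0) = -9 + (2*K)/K = -9 + 2 = -7)
s(S) = -7 - 7*S (s(S) = -7 + S*(-7) = -7 - 7*S)
s(43) - 39790 = (-7 - 7*43) - 39790 = (-7 - 301) - 39790 = -308 - 39790 = -40098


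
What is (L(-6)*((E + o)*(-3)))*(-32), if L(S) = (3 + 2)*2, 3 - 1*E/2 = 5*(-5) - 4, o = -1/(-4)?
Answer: 61680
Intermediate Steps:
o = ¼ (o = -1*(-¼) = ¼ ≈ 0.25000)
E = 64 (E = 6 - 2*(5*(-5) - 4) = 6 - 2*(-25 - 4) = 6 - 2*(-29) = 6 + 58 = 64)
L(S) = 10 (L(S) = 5*2 = 10)
(L(-6)*((E + o)*(-3)))*(-32) = (10*((64 + ¼)*(-3)))*(-32) = (10*((257/4)*(-3)))*(-32) = (10*(-771/4))*(-32) = -3855/2*(-32) = 61680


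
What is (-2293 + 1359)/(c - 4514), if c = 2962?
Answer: 467/776 ≈ 0.60180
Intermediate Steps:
(-2293 + 1359)/(c - 4514) = (-2293 + 1359)/(2962 - 4514) = -934/(-1552) = -934*(-1/1552) = 467/776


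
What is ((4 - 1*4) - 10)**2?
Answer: 100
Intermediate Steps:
((4 - 1*4) - 10)**2 = ((4 - 4) - 10)**2 = (0 - 10)**2 = (-10)**2 = 100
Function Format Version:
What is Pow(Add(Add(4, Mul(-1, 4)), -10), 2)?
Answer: 100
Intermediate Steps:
Pow(Add(Add(4, Mul(-1, 4)), -10), 2) = Pow(Add(Add(4, -4), -10), 2) = Pow(Add(0, -10), 2) = Pow(-10, 2) = 100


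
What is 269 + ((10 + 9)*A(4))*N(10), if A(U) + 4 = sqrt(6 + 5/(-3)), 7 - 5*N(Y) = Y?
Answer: 1573/5 - 19*sqrt(39)/5 ≈ 290.87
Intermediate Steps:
N(Y) = 7/5 - Y/5
A(U) = -4 + sqrt(39)/3 (A(U) = -4 + sqrt(6 + 5/(-3)) = -4 + sqrt(6 + 5*(-1/3)) = -4 + sqrt(6 - 5/3) = -4 + sqrt(13/3) = -4 + sqrt(39)/3)
269 + ((10 + 9)*A(4))*N(10) = 269 + ((10 + 9)*(-4 + sqrt(39)/3))*(7/5 - 1/5*10) = 269 + (19*(-4 + sqrt(39)/3))*(7/5 - 2) = 269 + (-76 + 19*sqrt(39)/3)*(-3/5) = 269 + (228/5 - 19*sqrt(39)/5) = 1573/5 - 19*sqrt(39)/5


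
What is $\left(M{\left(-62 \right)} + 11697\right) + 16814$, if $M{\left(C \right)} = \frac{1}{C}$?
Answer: $\frac{1767681}{62} \approx 28511.0$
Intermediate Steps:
$\left(M{\left(-62 \right)} + 11697\right) + 16814 = \left(\frac{1}{-62} + 11697\right) + 16814 = \left(- \frac{1}{62} + 11697\right) + 16814 = \frac{725213}{62} + 16814 = \frac{1767681}{62}$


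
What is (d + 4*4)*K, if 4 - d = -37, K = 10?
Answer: 570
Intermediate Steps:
d = 41 (d = 4 - 1*(-37) = 4 + 37 = 41)
(d + 4*4)*K = (41 + 4*4)*10 = (41 + 16)*10 = 57*10 = 570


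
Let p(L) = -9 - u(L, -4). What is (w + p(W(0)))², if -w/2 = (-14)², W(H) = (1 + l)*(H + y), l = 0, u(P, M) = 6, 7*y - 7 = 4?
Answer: 165649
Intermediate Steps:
y = 11/7 (y = 1 + (⅐)*4 = 1 + 4/7 = 11/7 ≈ 1.5714)
W(H) = 11/7 + H (W(H) = (1 + 0)*(H + 11/7) = 1*(11/7 + H) = 11/7 + H)
p(L) = -15 (p(L) = -9 - 1*6 = -9 - 6 = -15)
w = -392 (w = -2*(-14)² = -2*196 = -392)
(w + p(W(0)))² = (-392 - 15)² = (-407)² = 165649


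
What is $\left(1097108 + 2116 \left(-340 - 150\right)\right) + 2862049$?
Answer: $2922317$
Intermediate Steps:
$\left(1097108 + 2116 \left(-340 - 150\right)\right) + 2862049 = \left(1097108 + 2116 \left(-490\right)\right) + 2862049 = \left(1097108 - 1036840\right) + 2862049 = 60268 + 2862049 = 2922317$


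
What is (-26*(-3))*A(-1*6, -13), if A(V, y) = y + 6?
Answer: -546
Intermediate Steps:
A(V, y) = 6 + y
(-26*(-3))*A(-1*6, -13) = (-26*(-3))*(6 - 13) = 78*(-7) = -546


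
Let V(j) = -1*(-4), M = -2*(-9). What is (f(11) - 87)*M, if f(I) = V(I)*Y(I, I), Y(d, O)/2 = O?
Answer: 18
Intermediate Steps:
M = 18
V(j) = 4
Y(d, O) = 2*O
f(I) = 8*I (f(I) = 4*(2*I) = 8*I)
(f(11) - 87)*M = (8*11 - 87)*18 = (88 - 87)*18 = 1*18 = 18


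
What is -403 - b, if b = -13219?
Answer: 12816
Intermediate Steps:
-403 - b = -403 - 1*(-13219) = -403 + 13219 = 12816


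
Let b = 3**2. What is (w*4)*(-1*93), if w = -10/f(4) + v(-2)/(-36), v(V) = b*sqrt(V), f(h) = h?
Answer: 930 + 93*I*sqrt(2) ≈ 930.0 + 131.52*I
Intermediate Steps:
b = 9
v(V) = 9*sqrt(V)
w = -5/2 - I*sqrt(2)/4 (w = -10/4 + (9*sqrt(-2))/(-36) = -10*1/4 + (9*(I*sqrt(2)))*(-1/36) = -5/2 + (9*I*sqrt(2))*(-1/36) = -5/2 - I*sqrt(2)/4 ≈ -2.5 - 0.35355*I)
(w*4)*(-1*93) = ((-5/2 - I*sqrt(2)/4)*4)*(-1*93) = (-10 - I*sqrt(2))*(-93) = 930 + 93*I*sqrt(2)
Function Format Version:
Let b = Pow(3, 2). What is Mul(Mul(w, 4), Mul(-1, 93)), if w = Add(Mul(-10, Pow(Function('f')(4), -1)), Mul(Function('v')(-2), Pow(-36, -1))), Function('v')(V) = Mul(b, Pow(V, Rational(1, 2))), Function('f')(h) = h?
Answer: Add(930, Mul(93, I, Pow(2, Rational(1, 2)))) ≈ Add(930.00, Mul(131.52, I))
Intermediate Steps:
b = 9
Function('v')(V) = Mul(9, Pow(V, Rational(1, 2)))
w = Add(Rational(-5, 2), Mul(Rational(-1, 4), I, Pow(2, Rational(1, 2)))) (w = Add(Mul(-10, Pow(4, -1)), Mul(Mul(9, Pow(-2, Rational(1, 2))), Pow(-36, -1))) = Add(Mul(-10, Rational(1, 4)), Mul(Mul(9, Mul(I, Pow(2, Rational(1, 2)))), Rational(-1, 36))) = Add(Rational(-5, 2), Mul(Mul(9, I, Pow(2, Rational(1, 2))), Rational(-1, 36))) = Add(Rational(-5, 2), Mul(Rational(-1, 4), I, Pow(2, Rational(1, 2)))) ≈ Add(-2.5000, Mul(-0.35355, I)))
Mul(Mul(w, 4), Mul(-1, 93)) = Mul(Mul(Add(Rational(-5, 2), Mul(Rational(-1, 4), I, Pow(2, Rational(1, 2)))), 4), Mul(-1, 93)) = Mul(Add(-10, Mul(-1, I, Pow(2, Rational(1, 2)))), -93) = Add(930, Mul(93, I, Pow(2, Rational(1, 2))))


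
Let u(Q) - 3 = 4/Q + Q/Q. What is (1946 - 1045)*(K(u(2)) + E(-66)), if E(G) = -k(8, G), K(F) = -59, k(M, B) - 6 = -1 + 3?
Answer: -60367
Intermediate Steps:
k(M, B) = 8 (k(M, B) = 6 + (-1 + 3) = 6 + 2 = 8)
u(Q) = 4 + 4/Q (u(Q) = 3 + (4/Q + Q/Q) = 3 + (4/Q + 1) = 3 + (1 + 4/Q) = 4 + 4/Q)
E(G) = -8 (E(G) = -1*8 = -8)
(1946 - 1045)*(K(u(2)) + E(-66)) = (1946 - 1045)*(-59 - 8) = 901*(-67) = -60367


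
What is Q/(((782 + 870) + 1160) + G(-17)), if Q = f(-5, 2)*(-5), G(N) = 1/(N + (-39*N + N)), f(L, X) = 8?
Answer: -25160/1768749 ≈ -0.014225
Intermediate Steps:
G(N) = -1/(37*N) (G(N) = 1/(N - 38*N) = 1/(-37*N) = -1/(37*N))
Q = -40 (Q = 8*(-5) = -40)
Q/(((782 + 870) + 1160) + G(-17)) = -40/(((782 + 870) + 1160) - 1/37/(-17)) = -40/((1652 + 1160) - 1/37*(-1/17)) = -40/(2812 + 1/629) = -40/(1768749/629) = (629/1768749)*(-40) = -25160/1768749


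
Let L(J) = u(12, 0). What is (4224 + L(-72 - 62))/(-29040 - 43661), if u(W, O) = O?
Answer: -4224/72701 ≈ -0.058101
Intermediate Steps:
L(J) = 0
(4224 + L(-72 - 62))/(-29040 - 43661) = (4224 + 0)/(-29040 - 43661) = 4224/(-72701) = 4224*(-1/72701) = -4224/72701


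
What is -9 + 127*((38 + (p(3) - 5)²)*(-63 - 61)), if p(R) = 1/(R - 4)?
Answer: -1165361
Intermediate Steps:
p(R) = 1/(-4 + R)
-9 + 127*((38 + (p(3) - 5)²)*(-63 - 61)) = -9 + 127*((38 + (1/(-4 + 3) - 5)²)*(-63 - 61)) = -9 + 127*((38 + (1/(-1) - 5)²)*(-124)) = -9 + 127*((38 + (-1 - 5)²)*(-124)) = -9 + 127*((38 + (-6)²)*(-124)) = -9 + 127*((38 + 36)*(-124)) = -9 + 127*(74*(-124)) = -9 + 127*(-9176) = -9 - 1165352 = -1165361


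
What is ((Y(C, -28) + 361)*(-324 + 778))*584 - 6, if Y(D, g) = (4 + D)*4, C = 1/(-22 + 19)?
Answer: 298808254/3 ≈ 9.9603e+7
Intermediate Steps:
C = -1/3 (C = 1/(-3) = -1/3 ≈ -0.33333)
Y(D, g) = 16 + 4*D
((Y(C, -28) + 361)*(-324 + 778))*584 - 6 = (((16 + 4*(-1/3)) + 361)*(-324 + 778))*584 - 6 = (((16 - 4/3) + 361)*454)*584 - 6 = ((44/3 + 361)*454)*584 - 6 = ((1127/3)*454)*584 - 6 = (511658/3)*584 - 6 = 298808272/3 - 6 = 298808254/3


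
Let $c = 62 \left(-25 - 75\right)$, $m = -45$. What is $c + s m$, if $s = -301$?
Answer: $7345$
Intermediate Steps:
$c = -6200$ ($c = 62 \left(-100\right) = -6200$)
$c + s m = -6200 - -13545 = -6200 + 13545 = 7345$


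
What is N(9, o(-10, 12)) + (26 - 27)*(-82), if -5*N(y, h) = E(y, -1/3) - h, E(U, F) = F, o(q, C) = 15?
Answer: 1276/15 ≈ 85.067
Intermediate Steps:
N(y, h) = 1/15 + h/5 (N(y, h) = -(-1/3 - h)/5 = -(-1*⅓ - h)/5 = -(-⅓ - h)/5 = 1/15 + h/5)
N(9, o(-10, 12)) + (26 - 27)*(-82) = (1/15 + (⅕)*15) + (26 - 27)*(-82) = (1/15 + 3) - 1*(-82) = 46/15 + 82 = 1276/15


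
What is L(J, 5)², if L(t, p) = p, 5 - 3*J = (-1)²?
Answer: 25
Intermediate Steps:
J = 4/3 (J = 5/3 - ⅓*(-1)² = 5/3 - ⅓*1 = 5/3 - ⅓ = 4/3 ≈ 1.3333)
L(J, 5)² = 5² = 25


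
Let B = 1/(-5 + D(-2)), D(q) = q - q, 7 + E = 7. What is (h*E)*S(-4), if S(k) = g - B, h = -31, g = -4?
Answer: 0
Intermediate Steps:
E = 0 (E = -7 + 7 = 0)
D(q) = 0
B = -⅕ (B = 1/(-5 + 0) = 1/(-5) = -⅕ ≈ -0.20000)
S(k) = -19/5 (S(k) = -4 - 1*(-⅕) = -4 + ⅕ = -19/5)
(h*E)*S(-4) = -31*0*(-19/5) = 0*(-19/5) = 0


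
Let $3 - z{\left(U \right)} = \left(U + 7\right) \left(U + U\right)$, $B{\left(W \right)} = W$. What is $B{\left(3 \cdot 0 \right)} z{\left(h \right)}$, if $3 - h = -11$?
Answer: $0$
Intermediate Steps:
$h = 14$ ($h = 3 - -11 = 3 + 11 = 14$)
$z{\left(U \right)} = 3 - 2 U \left(7 + U\right)$ ($z{\left(U \right)} = 3 - \left(U + 7\right) \left(U + U\right) = 3 - \left(7 + U\right) 2 U = 3 - 2 U \left(7 + U\right)$)
$B{\left(3 \cdot 0 \right)} z{\left(h \right)} = 3 \cdot 0 \left(3 - 196 - 2 \cdot 14^{2}\right) = 0 \left(3 - 196 - 392\right) = 0 \left(-585\right) = 0$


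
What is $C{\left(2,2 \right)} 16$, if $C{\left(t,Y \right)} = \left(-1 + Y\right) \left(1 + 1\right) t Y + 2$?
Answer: $160$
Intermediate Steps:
$C{\left(t,Y \right)} = 2 + Y t \left(-2 + 2 Y\right)$ ($C{\left(t,Y \right)} = \left(-1 + Y\right) 2 t Y + 2 = \left(-2 + 2 Y\right) t Y + 2 = t \left(-2 + 2 Y\right) Y + 2 = Y t \left(-2 + 2 Y\right) + 2 = 2 + Y t \left(-2 + 2 Y\right)$)
$C{\left(2,2 \right)} 16 = \left(2 - 4 \cdot 2 + 2 \cdot 2 \cdot 2^{2}\right) 16 = \left(2 - 8 + 2 \cdot 2 \cdot 4\right) 16 = \left(2 - 8 + 16\right) 16 = 10 \cdot 16 = 160$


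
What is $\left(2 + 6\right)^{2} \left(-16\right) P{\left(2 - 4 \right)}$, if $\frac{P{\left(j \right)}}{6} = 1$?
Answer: $-6144$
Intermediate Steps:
$P{\left(j \right)} = 6$ ($P{\left(j \right)} = 6 \cdot 1 = 6$)
$\left(2 + 6\right)^{2} \left(-16\right) P{\left(2 - 4 \right)} = \left(2 + 6\right)^{2} \left(-16\right) 6 = 8^{2} \left(-16\right) 6 = 64 \left(-16\right) 6 = \left(-1024\right) 6 = -6144$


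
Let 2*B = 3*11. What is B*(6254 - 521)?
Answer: 189189/2 ≈ 94595.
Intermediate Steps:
B = 33/2 (B = (3*11)/2 = (1/2)*33 = 33/2 ≈ 16.500)
B*(6254 - 521) = 33*(6254 - 521)/2 = (33/2)*5733 = 189189/2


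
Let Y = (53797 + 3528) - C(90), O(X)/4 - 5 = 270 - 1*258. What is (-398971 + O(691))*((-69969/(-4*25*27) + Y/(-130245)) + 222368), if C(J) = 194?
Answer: -693268799829602147/7814700 ≈ -8.8713e+10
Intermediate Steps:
O(X) = 68 (O(X) = 20 + 4*(270 - 1*258) = 20 + 4*(270 - 258) = 20 + 4*12 = 20 + 48 = 68)
Y = 57131 (Y = (53797 + 3528) - 1*194 = 57325 - 194 = 57131)
(-398971 + O(691))*((-69969/(-4*25*27) + Y/(-130245)) + 222368) = (-398971 + 68)*((-69969/(-4*25*27) + 57131/(-130245)) + 222368) = -398903*((-69969/((-100*27)) + 57131*(-1/130245)) + 222368) = -398903*((-69969/(-2700) - 57131/130245) + 222368) = -398903*((-69969*(-1/2700) - 57131/130245) + 222368) = -398903*((23323/900 - 57131/130245) + 222368) = -398903*(199085749/7814700 + 222368) = -398903*1737938295349/7814700 = -693268799829602147/7814700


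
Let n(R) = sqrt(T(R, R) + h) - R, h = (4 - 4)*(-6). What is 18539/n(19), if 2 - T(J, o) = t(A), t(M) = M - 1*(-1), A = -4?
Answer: -352241/356 - 18539*sqrt(5)/356 ≈ -1105.9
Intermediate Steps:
t(M) = 1 + M (t(M) = M + 1 = 1 + M)
T(J, o) = 5 (T(J, o) = 2 - (1 - 4) = 2 - 1*(-3) = 2 + 3 = 5)
h = 0 (h = 0*(-6) = 0)
n(R) = sqrt(5) - R (n(R) = sqrt(5 + 0) - R = sqrt(5) - R)
18539/n(19) = 18539/(sqrt(5) - 1*19) = 18539/(sqrt(5) - 19) = 18539/(-19 + sqrt(5))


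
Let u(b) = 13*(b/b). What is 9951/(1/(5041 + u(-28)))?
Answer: 50292354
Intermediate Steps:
u(b) = 13 (u(b) = 13*1 = 13)
9951/(1/(5041 + u(-28))) = 9951/(1/(5041 + 13)) = 9951/(1/5054) = 9951*5054 = 50292354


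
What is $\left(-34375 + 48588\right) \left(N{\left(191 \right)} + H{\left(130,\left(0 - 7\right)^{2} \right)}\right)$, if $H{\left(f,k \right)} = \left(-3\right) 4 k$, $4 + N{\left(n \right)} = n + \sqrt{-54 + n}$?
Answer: $-5699413 + 14213 \sqrt{137} \approx -5.5331 \cdot 10^{6}$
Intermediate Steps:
$N{\left(n \right)} = -4 + n + \sqrt{-54 + n}$ ($N{\left(n \right)} = -4 + \left(n + \sqrt{-54 + n}\right) = -4 + n + \sqrt{-54 + n}$)
$H{\left(f,k \right)} = - 12 k$
$\left(-34375 + 48588\right) \left(N{\left(191 \right)} + H{\left(130,\left(0 - 7\right)^{2} \right)}\right) = \left(-34375 + 48588\right) \left(\left(-4 + 191 + \sqrt{-54 + 191}\right) - 12 \left(0 - 7\right)^{2}\right) = 14213 \left(\left(-4 + 191 + \sqrt{137}\right) - 12 \left(-7\right)^{2}\right) = 14213 \left(\left(187 + \sqrt{137}\right) - 588\right) = 14213 \left(-401 + \sqrt{137}\right) = -5699413 + 14213 \sqrt{137}$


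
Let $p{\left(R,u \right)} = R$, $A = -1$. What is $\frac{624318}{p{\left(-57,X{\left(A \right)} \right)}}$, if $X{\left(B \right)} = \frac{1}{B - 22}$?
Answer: $- \frac{208106}{19} \approx -10953.0$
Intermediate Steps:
$X{\left(B \right)} = \frac{1}{-22 + B}$
$\frac{624318}{p{\left(-57,X{\left(A \right)} \right)}} = \frac{624318}{-57} = 624318 \left(- \frac{1}{57}\right) = - \frac{208106}{19}$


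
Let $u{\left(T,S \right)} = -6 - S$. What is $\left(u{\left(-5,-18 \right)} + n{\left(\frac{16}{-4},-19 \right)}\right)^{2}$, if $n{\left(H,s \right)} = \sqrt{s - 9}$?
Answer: $116 + 48 i \sqrt{7} \approx 116.0 + 127.0 i$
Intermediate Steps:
$n{\left(H,s \right)} = \sqrt{-9 + s}$
$\left(u{\left(-5,-18 \right)} + n{\left(\frac{16}{-4},-19 \right)}\right)^{2} = \left(\left(-6 - -18\right) + \sqrt{-9 - 19}\right)^{2} = \left(\left(-6 + 18\right) + \sqrt{-28}\right)^{2} = \left(12 + 2 i \sqrt{7}\right)^{2}$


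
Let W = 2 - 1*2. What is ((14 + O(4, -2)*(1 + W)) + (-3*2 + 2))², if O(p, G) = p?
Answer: 196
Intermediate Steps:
W = 0 (W = 2 - 2 = 0)
((14 + O(4, -2)*(1 + W)) + (-3*2 + 2))² = ((14 + 4*(1 + 0)) + (-3*2 + 2))² = ((14 + 4*1) + (-6 + 2))² = ((14 + 4) - 4)² = (18 - 4)² = 14² = 196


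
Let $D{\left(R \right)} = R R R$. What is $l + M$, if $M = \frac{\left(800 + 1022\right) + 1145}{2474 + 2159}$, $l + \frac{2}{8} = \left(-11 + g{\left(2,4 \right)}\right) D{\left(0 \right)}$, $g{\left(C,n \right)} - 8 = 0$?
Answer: $\frac{7235}{18532} \approx 0.39041$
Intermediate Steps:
$g{\left(C,n \right)} = 8$ ($g{\left(C,n \right)} = 8 + 0 = 8$)
$D{\left(R \right)} = R^{3}$ ($D{\left(R \right)} = R R^{2} = R^{3}$)
$l = - \frac{1}{4}$ ($l = - \frac{1}{4} + \left(-11 + 8\right) 0^{3} = - \frac{1}{4} - 0 = - \frac{1}{4} + 0 = - \frac{1}{4} \approx -0.25$)
$M = \frac{2967}{4633}$ ($M = \frac{1822 + 1145}{4633} = 2967 \cdot \frac{1}{4633} = \frac{2967}{4633} \approx 0.64041$)
$l + M = - \frac{1}{4} + \frac{2967}{4633} = \frac{7235}{18532}$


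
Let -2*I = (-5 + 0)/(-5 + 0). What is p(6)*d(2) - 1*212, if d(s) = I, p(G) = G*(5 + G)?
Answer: -245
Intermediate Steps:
I = -1/2 (I = -(-5 + 0)/(2*(-5 + 0)) = -(-5)/(2*(-5)) = -(-5)*(-1)/(2*5) = -1/2*1 = -1/2 ≈ -0.50000)
d(s) = -1/2
p(6)*d(2) - 1*212 = (6*(5 + 6))*(-1/2) - 1*212 = (6*11)*(-1/2) - 212 = 66*(-1/2) - 212 = -33 - 212 = -245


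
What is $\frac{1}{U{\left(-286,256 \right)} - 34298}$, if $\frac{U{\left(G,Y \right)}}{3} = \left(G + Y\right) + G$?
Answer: $- \frac{1}{35246} \approx -2.8372 \cdot 10^{-5}$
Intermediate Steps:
$U{\left(G,Y \right)} = 3 Y + 6 G$ ($U{\left(G,Y \right)} = 3 \left(\left(G + Y\right) + G\right) = 3 \left(Y + 2 G\right) = 3 Y + 6 G$)
$\frac{1}{U{\left(-286,256 \right)} - 34298} = \frac{1}{\left(3 \cdot 256 + 6 \left(-286\right)\right) - 34298} = \frac{1}{\left(768 - 1716\right) - 34298} = \frac{1}{-948 - 34298} = \frac{1}{-35246} = - \frac{1}{35246}$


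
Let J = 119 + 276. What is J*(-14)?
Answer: -5530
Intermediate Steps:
J = 395
J*(-14) = 395*(-14) = -5530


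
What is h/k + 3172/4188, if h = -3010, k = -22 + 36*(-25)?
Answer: 1941308/482667 ≈ 4.0220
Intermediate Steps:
k = -922 (k = -22 - 900 = -922)
h/k + 3172/4188 = -3010/(-922) + 3172/4188 = -3010*(-1/922) + 3172*(1/4188) = 1505/461 + 793/1047 = 1941308/482667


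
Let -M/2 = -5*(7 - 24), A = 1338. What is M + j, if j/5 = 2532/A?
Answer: -35800/223 ≈ -160.54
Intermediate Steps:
M = -170 (M = -(-10)*(7 - 24) = -(-10)*(-17) = -2*85 = -170)
j = 2110/223 (j = 5*(2532/1338) = 5*(2532*(1/1338)) = 5*(422/223) = 2110/223 ≈ 9.4619)
M + j = -170 + 2110/223 = -35800/223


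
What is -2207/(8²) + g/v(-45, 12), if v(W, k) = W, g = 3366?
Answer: -34971/320 ≈ -109.28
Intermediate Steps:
-2207/(8²) + g/v(-45, 12) = -2207/(8²) + 3366/(-45) = -2207/64 + 3366*(-1/45) = -2207*1/64 - 374/5 = -2207/64 - 374/5 = -34971/320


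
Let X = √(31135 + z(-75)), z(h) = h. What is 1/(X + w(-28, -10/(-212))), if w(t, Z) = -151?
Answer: 151/8259 + 2*√7765/8259 ≈ 0.039622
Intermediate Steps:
X = 2*√7765 (X = √(31135 - 75) = √31060 = 2*√7765 ≈ 176.24)
1/(X + w(-28, -10/(-212))) = 1/(2*√7765 - 151) = 1/(-151 + 2*√7765)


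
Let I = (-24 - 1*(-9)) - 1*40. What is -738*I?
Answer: 40590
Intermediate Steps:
I = -55 (I = (-24 + 9) - 40 = -15 - 40 = -55)
-738*I = -738*(-55) = 40590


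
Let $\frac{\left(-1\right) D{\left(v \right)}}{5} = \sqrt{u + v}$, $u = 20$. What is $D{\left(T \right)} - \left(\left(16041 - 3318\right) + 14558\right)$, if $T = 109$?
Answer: $-27281 - 5 \sqrt{129} \approx -27338.0$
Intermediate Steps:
$D{\left(v \right)} = - 5 \sqrt{20 + v}$
$D{\left(T \right)} - \left(\left(16041 - 3318\right) + 14558\right) = - 5 \sqrt{20 + 109} - \left(\left(16041 - 3318\right) + 14558\right) = - 5 \sqrt{129} - \left(12723 + 14558\right) = - 5 \sqrt{129} - 27281 = -27281 - 5 \sqrt{129}$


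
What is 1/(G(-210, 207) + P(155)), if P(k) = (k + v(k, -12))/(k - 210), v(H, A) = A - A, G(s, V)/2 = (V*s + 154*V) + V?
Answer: -11/250501 ≈ -4.3912e-5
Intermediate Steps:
G(s, V) = 310*V + 2*V*s (G(s, V) = 2*((V*s + 154*V) + V) = 2*((154*V + V*s) + V) = 2*(155*V + V*s) = 310*V + 2*V*s)
v(H, A) = 0
P(k) = k/(-210 + k) (P(k) = (k + 0)/(k - 210) = k/(-210 + k))
1/(G(-210, 207) + P(155)) = 1/(2*207*(155 - 210) + 155/(-210 + 155)) = 1/(2*207*(-55) + 155/(-55)) = 1/(-22770 + 155*(-1/55)) = 1/(-22770 - 31/11) = 1/(-250501/11) = -11/250501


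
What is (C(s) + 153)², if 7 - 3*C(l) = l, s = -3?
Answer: 219961/9 ≈ 24440.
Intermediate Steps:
C(l) = 7/3 - l/3
(C(s) + 153)² = ((7/3 - ⅓*(-3)) + 153)² = ((7/3 + 1) + 153)² = (10/3 + 153)² = (469/3)² = 219961/9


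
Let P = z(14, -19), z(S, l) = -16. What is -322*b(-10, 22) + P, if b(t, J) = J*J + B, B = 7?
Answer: -158118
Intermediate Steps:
b(t, J) = 7 + J**2 (b(t, J) = J*J + 7 = J**2 + 7 = 7 + J**2)
P = -16
-322*b(-10, 22) + P = -322*(7 + 22**2) - 16 = -322*(7 + 484) - 16 = -322*491 - 16 = -158102 - 16 = -158118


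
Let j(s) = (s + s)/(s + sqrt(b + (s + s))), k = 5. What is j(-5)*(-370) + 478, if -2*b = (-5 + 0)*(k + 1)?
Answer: -447 - 185*sqrt(5) ≈ -860.67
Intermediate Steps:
b = 15 (b = -(-5 + 0)*(5 + 1)/2 = -(-5)*6/2 = -1/2*(-30) = 15)
j(s) = 2*s/(s + sqrt(15 + 2*s)) (j(s) = (s + s)/(s + sqrt(15 + (s + s))) = (2*s)/(s + sqrt(15 + 2*s)) = 2*s/(s + sqrt(15 + 2*s)))
j(-5)*(-370) + 478 = (2*(-5)/(-5 + sqrt(15 + 2*(-5))))*(-370) + 478 = (2*(-5)/(-5 + sqrt(15 - 10)))*(-370) + 478 = (2*(-5)/(-5 + sqrt(5)))*(-370) + 478 = -10/(-5 + sqrt(5))*(-370) + 478 = 3700/(-5 + sqrt(5)) + 478 = 478 + 3700/(-5 + sqrt(5))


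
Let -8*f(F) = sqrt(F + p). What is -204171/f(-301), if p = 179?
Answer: -816684*I*sqrt(122)/61 ≈ -1.4788e+5*I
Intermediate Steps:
f(F) = -sqrt(179 + F)/8 (f(F) = -sqrt(F + 179)/8 = -sqrt(179 + F)/8)
-204171/f(-301) = -204171*(-8/sqrt(179 - 301)) = -204171*4*I*sqrt(122)/61 = -816684*I*sqrt(122)/61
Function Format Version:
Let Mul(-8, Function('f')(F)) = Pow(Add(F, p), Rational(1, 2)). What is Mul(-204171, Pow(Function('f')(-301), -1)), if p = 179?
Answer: Mul(Rational(-816684, 61), I, Pow(122, Rational(1, 2))) ≈ Mul(-1.4788e+5, I)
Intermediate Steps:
Function('f')(F) = Mul(Rational(-1, 8), Pow(Add(179, F), Rational(1, 2))) (Function('f')(F) = Mul(Rational(-1, 8), Pow(Add(F, 179), Rational(1, 2))) = Mul(Rational(-1, 8), Pow(Add(179, F), Rational(1, 2))))
Mul(-204171, Pow(Function('f')(-301), -1)) = Mul(-204171, Pow(Mul(Rational(-1, 8), Pow(Add(179, -301), Rational(1, 2))), -1)) = Mul(-204171, Pow(Mul(Rational(-1, 8), Pow(-122, Rational(1, 2))), -1)) = Mul(-204171, Pow(Mul(Rational(-1, 8), Mul(I, Pow(122, Rational(1, 2)))), -1)) = Mul(-204171, Pow(Mul(Rational(-1, 8), I, Pow(122, Rational(1, 2))), -1)) = Mul(-204171, Mul(Rational(4, 61), I, Pow(122, Rational(1, 2)))) = Mul(Rational(-816684, 61), I, Pow(122, Rational(1, 2)))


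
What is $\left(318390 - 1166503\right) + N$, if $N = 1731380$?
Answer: $883267$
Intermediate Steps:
$\left(318390 - 1166503\right) + N = \left(318390 - 1166503\right) + 1731380 = -848113 + 1731380 = 883267$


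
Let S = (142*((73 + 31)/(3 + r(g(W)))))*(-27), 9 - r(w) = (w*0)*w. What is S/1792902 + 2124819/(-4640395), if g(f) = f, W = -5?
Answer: -660630546633/1386628912715 ≈ -0.47643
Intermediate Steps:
r(w) = 9 (r(w) = 9 - w*0*w = 9 - 0*w = 9 - 1*0 = 9 + 0 = 9)
S = -33228 (S = (142*((73 + 31)/(3 + 9)))*(-27) = (142*(104/12))*(-27) = (142*(104*(1/12)))*(-27) = (142*(26/3))*(-27) = (3692/3)*(-27) = -33228)
S/1792902 + 2124819/(-4640395) = -33228/1792902 + 2124819/(-4640395) = -33228*1/1792902 + 2124819*(-1/4640395) = -5538/298817 - 2124819/4640395 = -660630546633/1386628912715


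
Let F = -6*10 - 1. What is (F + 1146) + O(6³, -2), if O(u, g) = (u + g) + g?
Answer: 1297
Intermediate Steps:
F = -61 (F = -60 - 1 = -61)
O(u, g) = u + 2*g (O(u, g) = (g + u) + g = u + 2*g)
(F + 1146) + O(6³, -2) = (-61 + 1146) + (6³ + 2*(-2)) = 1085 + (216 - 4) = 1085 + 212 = 1297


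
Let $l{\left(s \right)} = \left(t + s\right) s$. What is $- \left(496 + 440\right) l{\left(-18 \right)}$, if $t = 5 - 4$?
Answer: $-286416$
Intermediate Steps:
$t = 1$ ($t = 5 - 4 = 1$)
$l{\left(s \right)} = s \left(1 + s\right)$ ($l{\left(s \right)} = \left(1 + s\right) s = s \left(1 + s\right)$)
$- \left(496 + 440\right) l{\left(-18 \right)} = - \left(496 + 440\right) \left(- 18 \left(1 - 18\right)\right) = - 936 \left(\left(-18\right) \left(-17\right)\right) = - 936 \cdot 306 = \left(-1\right) 286416 = -286416$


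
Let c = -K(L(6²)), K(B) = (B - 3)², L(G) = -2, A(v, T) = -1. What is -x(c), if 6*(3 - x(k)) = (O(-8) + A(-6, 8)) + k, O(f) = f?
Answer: -26/3 ≈ -8.6667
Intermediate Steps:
K(B) = (-3 + B)²
c = -25 (c = -(-3 - 2)² = -1*(-5)² = -1*25 = -25)
x(k) = 9/2 - k/6 (x(k) = 3 - ((-8 - 1) + k)/6 = 3 - (-9 + k)/6 = 3 + (3/2 - k/6) = 9/2 - k/6)
-x(c) = -(9/2 - ⅙*(-25)) = -(9/2 + 25/6) = -1*26/3 = -26/3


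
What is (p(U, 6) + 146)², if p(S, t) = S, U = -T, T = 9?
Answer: 18769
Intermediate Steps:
U = -9 (U = -1*9 = -9)
(p(U, 6) + 146)² = (-9 + 146)² = 137² = 18769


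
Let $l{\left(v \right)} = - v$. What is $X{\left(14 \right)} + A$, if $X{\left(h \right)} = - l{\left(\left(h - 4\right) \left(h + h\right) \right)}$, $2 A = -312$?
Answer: $124$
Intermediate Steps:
$A = -156$ ($A = \frac{1}{2} \left(-312\right) = -156$)
$X{\left(h \right)} = 2 h \left(-4 + h\right)$ ($X{\left(h \right)} = - \left(-1\right) \left(h - 4\right) \left(h + h\right) = - \left(-1\right) \left(-4 + h\right) 2 h = - \left(-1\right) 2 h \left(-4 + h\right) = - \left(-2\right) h \left(-4 + h\right) = 2 h \left(-4 + h\right)$)
$X{\left(14 \right)} + A = 2 \cdot 14 \left(-4 + 14\right) - 156 = 2 \cdot 14 \cdot 10 - 156 = 280 - 156 = 124$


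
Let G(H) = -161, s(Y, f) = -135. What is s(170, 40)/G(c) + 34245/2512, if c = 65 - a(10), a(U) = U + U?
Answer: 5852565/404432 ≈ 14.471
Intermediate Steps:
a(U) = 2*U
c = 45 (c = 65 - 2*10 = 65 - 1*20 = 65 - 20 = 45)
s(170, 40)/G(c) + 34245/2512 = -135/(-161) + 34245/2512 = -135*(-1/161) + 34245*(1/2512) = 135/161 + 34245/2512 = 5852565/404432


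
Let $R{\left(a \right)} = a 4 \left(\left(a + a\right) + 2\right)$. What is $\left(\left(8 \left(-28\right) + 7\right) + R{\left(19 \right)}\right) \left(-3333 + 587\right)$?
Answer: $-7751958$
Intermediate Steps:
$R{\left(a \right)} = 4 a \left(2 + 2 a\right)$ ($R{\left(a \right)} = 4 a \left(2 a + 2\right) = 4 a \left(2 + 2 a\right)$)
$\left(\left(8 \left(-28\right) + 7\right) + R{\left(19 \right)}\right) \left(-3333 + 587\right) = \left(\left(8 \left(-28\right) + 7\right) + 8 \cdot 19 \left(1 + 19\right)\right) \left(-3333 + 587\right) = \left(\left(-224 + 7\right) + 8 \cdot 19 \cdot 20\right) \left(-2746\right) = \left(-217 + 3040\right) \left(-2746\right) = 2823 \left(-2746\right) = -7751958$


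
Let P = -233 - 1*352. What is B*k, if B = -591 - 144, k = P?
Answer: 429975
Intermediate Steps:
P = -585 (P = -233 - 352 = -585)
k = -585
B = -735
B*k = -735*(-585) = 429975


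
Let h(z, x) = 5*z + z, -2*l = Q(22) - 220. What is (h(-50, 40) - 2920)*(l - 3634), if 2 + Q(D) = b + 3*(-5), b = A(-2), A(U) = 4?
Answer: 11326350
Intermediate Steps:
b = 4
Q(D) = -13 (Q(D) = -2 + (4 + 3*(-5)) = -2 + (4 - 15) = -2 - 11 = -13)
l = 233/2 (l = -(-13 - 220)/2 = -1/2*(-233) = 233/2 ≈ 116.50)
h(z, x) = 6*z
(h(-50, 40) - 2920)*(l - 3634) = (6*(-50) - 2920)*(233/2 - 3634) = (-300 - 2920)*(-7035/2) = -3220*(-7035/2) = 11326350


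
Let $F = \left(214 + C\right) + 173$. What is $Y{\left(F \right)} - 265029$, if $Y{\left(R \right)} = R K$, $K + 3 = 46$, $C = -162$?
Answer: $-255354$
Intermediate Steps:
$K = 43$ ($K = -3 + 46 = 43$)
$F = 225$ ($F = \left(214 - 162\right) + 173 = 52 + 173 = 225$)
$Y{\left(R \right)} = 43 R$ ($Y{\left(R \right)} = R 43 = 43 R$)
$Y{\left(F \right)} - 265029 = 43 \cdot 225 - 265029 = 9675 - 265029 = -255354$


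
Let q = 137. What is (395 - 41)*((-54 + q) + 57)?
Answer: 49560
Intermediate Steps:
(395 - 41)*((-54 + q) + 57) = (395 - 41)*((-54 + 137) + 57) = 354*(83 + 57) = 354*140 = 49560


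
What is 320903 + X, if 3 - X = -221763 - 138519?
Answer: 681188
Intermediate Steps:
X = 360285 (X = 3 - (-221763 - 138519) = 3 - 1*(-360282) = 3 + 360282 = 360285)
320903 + X = 320903 + 360285 = 681188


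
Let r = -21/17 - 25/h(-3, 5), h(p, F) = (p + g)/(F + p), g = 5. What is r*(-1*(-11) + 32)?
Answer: -19178/17 ≈ -1128.1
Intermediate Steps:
h(p, F) = (5 + p)/(F + p) (h(p, F) = (p + 5)/(F + p) = (5 + p)/(F + p))
r = -446/17 (r = -21/17 - 25/((5 - 3)/(5 - 3)) = -21*1/17 - 25/1 = -21/17 - 25/1 = -21/17 - 25*1 = -21/17 - 25 = -446/17 ≈ -26.235)
r*(-1*(-11) + 32) = -446*(-1*(-11) + 32)/17 = -446*(11 + 32)/17 = -446/17*43 = -19178/17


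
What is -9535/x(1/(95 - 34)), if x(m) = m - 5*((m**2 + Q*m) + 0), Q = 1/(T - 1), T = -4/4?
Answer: -70959470/417 ≈ -1.7017e+5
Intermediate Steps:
T = -1 (T = -4*1/4 = -1)
Q = -1/2 (Q = 1/(-1 - 1) = 1/(-2) = -1/2 ≈ -0.50000)
x(m) = -5*m**2 + 7*m/2 (x(m) = m - 5*((m**2 - m/2) + 0) = m - 5*(m**2 - m/2) = m + (-5*m**2 + 5*m/2) = -5*m**2 + 7*m/2)
-9535/x(1/(95 - 34)) = -9535*2*(95 - 34)/(7 - 10/(95 - 34)) = -9535*122/(7 - 10/61) = -9535/((1/2)*(1/61)*(417/61)) = -9535/417/7442 = -9535*7442/417 = -70959470/417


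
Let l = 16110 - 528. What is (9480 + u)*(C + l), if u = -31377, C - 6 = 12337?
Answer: -611473725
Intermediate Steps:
l = 15582
C = 12343 (C = 6 + 12337 = 12343)
(9480 + u)*(C + l) = (9480 - 31377)*(12343 + 15582) = -21897*27925 = -611473725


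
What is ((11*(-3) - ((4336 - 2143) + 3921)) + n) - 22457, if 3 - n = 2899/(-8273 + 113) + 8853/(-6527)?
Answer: -1523207250067/53260320 ≈ -28599.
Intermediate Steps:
n = 250943213/53260320 (n = 3 - (2899/(-8273 + 113) + 8853/(-6527)) = 3 - (2899/(-8160) + 8853*(-1/6527)) = 3 - (2899*(-1/8160) - 8853/6527) = 3 - (-2899/8160 - 8853/6527) = 3 - 1*(-91162253/53260320) = 3 + 91162253/53260320 = 250943213/53260320 ≈ 4.7116)
((11*(-3) - ((4336 - 2143) + 3921)) + n) - 22457 = ((11*(-3) - ((4336 - 2143) + 3921)) + 250943213/53260320) - 22457 = ((-33 - (2193 + 3921)) + 250943213/53260320) - 22457 = ((-33 - 1*6114) + 250943213/53260320) - 22457 = ((-33 - 6114) + 250943213/53260320) - 22457 = (-6147 + 250943213/53260320) - 22457 = -327140243827/53260320 - 22457 = -1523207250067/53260320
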